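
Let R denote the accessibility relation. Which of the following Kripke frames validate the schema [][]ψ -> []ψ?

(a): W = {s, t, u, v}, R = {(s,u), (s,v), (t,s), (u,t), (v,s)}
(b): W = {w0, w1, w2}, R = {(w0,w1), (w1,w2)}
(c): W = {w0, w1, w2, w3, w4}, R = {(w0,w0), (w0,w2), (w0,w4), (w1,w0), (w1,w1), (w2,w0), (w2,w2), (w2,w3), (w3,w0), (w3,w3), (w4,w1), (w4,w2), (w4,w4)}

This is the axiom for density; its first-order frame correspondent is forall x forall y (Rxy -> exists z (Rxz & Rzy)).
(a): fails — Rut but no z with Ruz and Rzt.
(b): fails — Rw1w2 but no z with Rw1z and Rzw2.
(c): satisfies the condition.

(c)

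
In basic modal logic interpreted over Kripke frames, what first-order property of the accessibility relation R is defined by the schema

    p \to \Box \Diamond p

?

symmetry: \forall x \forall y (Rxy \to Ryx)

This schema is the B axiom.
Its frame correspondent is symmetry — \forall x \forall y (Rxy \to Ryx).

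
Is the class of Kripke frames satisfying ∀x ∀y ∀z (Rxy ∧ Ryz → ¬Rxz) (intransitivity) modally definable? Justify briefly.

No — not modally definable

Modal frame validity is preserved under surjective bounded morphisms.
The 5-cycle (worlds a,b,c,d,e with a→b→c→d→e→a) is intransitive. Mapping every world to a single reflexive point • is a surjective bounded morphism; the reflexive point is not intransitive (R••∧R•• but R••).
Hence intransitivity is not modally definable.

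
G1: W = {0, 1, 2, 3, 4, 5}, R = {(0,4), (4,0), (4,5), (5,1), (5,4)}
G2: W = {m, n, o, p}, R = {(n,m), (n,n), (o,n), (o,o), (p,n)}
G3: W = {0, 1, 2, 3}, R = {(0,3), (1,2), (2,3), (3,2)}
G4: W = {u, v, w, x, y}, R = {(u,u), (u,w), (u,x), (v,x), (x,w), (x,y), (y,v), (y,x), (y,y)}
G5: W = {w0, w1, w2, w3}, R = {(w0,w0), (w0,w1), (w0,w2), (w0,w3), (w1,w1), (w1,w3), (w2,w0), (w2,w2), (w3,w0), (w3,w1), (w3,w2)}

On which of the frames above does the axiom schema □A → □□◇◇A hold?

This is the axiom for a generalized confluence (Geach) condition; its first-order frame correspondent is ∀x ∀z (xR²z → ∃w (xRw ∧ zR²w)).
G1: fails — 0R²0 but no w with 0Rw and 0R²w.
G2: fails — nR²m but no w with nRw and mR²w.
G3: fails — 0R²2 but no w with 0Rw and 2R²w.
G4: fails — uR²w but no t with uRt and wR²t.
G5: satisfies the condition.
Valid on: G5.

G5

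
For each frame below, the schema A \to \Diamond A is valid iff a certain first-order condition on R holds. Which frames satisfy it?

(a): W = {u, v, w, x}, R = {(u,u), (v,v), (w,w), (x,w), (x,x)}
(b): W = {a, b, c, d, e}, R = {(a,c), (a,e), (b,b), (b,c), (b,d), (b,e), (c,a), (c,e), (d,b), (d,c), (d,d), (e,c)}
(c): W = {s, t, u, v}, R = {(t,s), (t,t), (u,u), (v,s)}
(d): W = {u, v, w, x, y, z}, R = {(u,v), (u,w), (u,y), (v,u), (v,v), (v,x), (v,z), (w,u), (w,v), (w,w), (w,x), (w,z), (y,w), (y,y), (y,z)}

(a)

This is the axiom for a generalized confluence (Geach) condition; its first-order frame correspondent is \forall x \exists w (x = w \wedge xRw).
(a): holds.
(b): fails — at a but no w with a=w and aRw.
(c): fails — at s but no w with s=w and sRw.
(d): fails — at u but no t with u=t and uRt.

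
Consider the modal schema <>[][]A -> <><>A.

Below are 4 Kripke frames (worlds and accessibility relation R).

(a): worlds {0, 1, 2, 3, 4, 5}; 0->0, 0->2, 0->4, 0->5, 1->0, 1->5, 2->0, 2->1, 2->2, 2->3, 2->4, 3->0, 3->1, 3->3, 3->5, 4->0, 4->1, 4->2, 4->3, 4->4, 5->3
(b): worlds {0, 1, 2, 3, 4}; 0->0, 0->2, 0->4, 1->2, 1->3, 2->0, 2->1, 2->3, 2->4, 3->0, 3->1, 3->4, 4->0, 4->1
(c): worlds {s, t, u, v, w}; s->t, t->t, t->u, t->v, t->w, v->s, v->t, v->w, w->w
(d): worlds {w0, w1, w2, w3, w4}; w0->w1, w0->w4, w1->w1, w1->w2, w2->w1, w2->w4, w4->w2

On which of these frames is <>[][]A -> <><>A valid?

Frame correspondent (Sahlqvist): forall x forall y (xRy -> exists w (y R^2 w & x R^2 w)) — i.e. a generalized confluence (Geach) condition.
(a): holds.
(b): holds.
(c): fails — tRu but no w* with uR²w* and tR²w*.
(d): holds.

(a), (b), (d)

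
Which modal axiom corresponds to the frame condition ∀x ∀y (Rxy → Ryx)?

p → □◇p

This is symmetry; the standard corresponding axiom is B: p → □◇p.
Suppose p→□◇p is valid. Take Rxy and set V(p)={x}. Then p at x, so □◇p at x, so ◇p at y, so some z with Ryz has p; z=x, i.e. Ryx.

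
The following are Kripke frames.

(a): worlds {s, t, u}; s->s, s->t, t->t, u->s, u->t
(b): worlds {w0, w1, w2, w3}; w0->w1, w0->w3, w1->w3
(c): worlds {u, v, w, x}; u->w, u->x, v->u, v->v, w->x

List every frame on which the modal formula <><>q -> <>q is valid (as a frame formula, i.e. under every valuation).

(a), (b)

This is the axiom for transitivity; its first-order frame correspondent is forall x forall y forall z (Rxy & Ryz -> Rxz).
(a): holds.
(b): holds.
(c): fails — Rvu and Ruw but not Rvw.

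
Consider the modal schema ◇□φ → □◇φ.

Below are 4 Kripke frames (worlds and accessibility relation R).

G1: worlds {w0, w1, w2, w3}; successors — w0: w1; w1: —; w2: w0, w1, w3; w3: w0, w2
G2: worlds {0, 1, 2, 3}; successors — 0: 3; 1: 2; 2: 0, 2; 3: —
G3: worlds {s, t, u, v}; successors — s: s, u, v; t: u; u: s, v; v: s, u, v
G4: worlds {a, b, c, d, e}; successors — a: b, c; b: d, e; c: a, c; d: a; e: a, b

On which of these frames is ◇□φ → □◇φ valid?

G3

The schema corresponds to convergence: ∀x ∀y ∀z (Rxy ∧ Rxz → ∃w (Ryw ∧ Rzw)).
G1: fails — Rw0w1 and Rw0w1 but w1 and w1 have no common successor.
G2: fails — R03 and R03 but 3 and 3 have no common successor.
G3: ✓.
G4: fails — Rab and Rac but b and c have no common successor.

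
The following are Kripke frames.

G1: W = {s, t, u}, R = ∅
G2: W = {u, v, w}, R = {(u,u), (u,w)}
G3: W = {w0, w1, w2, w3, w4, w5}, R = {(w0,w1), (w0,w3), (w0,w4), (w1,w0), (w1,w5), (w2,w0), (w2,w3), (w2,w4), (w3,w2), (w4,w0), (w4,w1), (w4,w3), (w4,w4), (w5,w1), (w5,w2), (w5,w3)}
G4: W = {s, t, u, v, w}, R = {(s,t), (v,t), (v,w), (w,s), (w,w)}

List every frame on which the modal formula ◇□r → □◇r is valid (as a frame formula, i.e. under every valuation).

Frame correspondent (Sahlqvist): ∀x ∀y ∀z (Rxy ∧ Rxz → ∃w (Ryw ∧ Rzw)) — i.e. convergence.
G1: holds.
G2: fails — Ruw and Ruw but w and w have no common successor.
G3: fails — Rw0w4 and Rw0w3 but w4 and w3 have no common successor.
G4: fails — Rst and Rst but t and t have no common successor.

G1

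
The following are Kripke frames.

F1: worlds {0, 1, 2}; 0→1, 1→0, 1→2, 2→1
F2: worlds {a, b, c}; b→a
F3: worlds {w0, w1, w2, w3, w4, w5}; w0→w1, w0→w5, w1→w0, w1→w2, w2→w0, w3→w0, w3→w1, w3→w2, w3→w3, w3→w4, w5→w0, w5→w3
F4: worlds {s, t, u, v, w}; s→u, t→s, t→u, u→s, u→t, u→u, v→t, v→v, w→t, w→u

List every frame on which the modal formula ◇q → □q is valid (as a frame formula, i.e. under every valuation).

F2

Frame correspondent (Sahlqvist): ∀x ∀y ∀z (Rxy ∧ Rxz → y = z) — i.e. partial functionality.
F1: fails — 1 sees both 0 and 2.
F2: condition met.
F3: fails — w0 sees both w1 and w5.
F4: fails — t sees both s and u.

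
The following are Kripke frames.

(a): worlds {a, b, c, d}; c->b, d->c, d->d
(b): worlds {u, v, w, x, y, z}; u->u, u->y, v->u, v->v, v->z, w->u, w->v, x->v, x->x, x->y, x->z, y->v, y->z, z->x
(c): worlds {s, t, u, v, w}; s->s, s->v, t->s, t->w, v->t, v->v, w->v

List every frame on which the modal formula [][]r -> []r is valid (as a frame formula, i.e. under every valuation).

(b)

Frame correspondent (Sahlqvist): forall x forall y (Rxy -> exists z (Rxz & Rzy)) — i.e. density.
(a): fails — Rcb but no z with Rcz and Rzb.
(b): satisfies the condition.
(c): fails — Rtw but no z with Rtz and Rzw.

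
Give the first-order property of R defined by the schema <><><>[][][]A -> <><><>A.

This is a Sahlqvist (Geach-type) schema ◇^3□^3A → □^0◇^3A.
Minimal-valuation argument: fix x; take any y with xR^3y and any z with xR^0z. Set V(A) to the set of worlds R-reachable from y in exactly 3 steps. Then □^3A holds at y, so the antecedent holds at x; validity forces ◇^3A at z, giving a w with zR^3w and yR^3w.
First-order correspondent: forall x forall y (x R^3 y -> exists w (y R^3 w & x R^3 w)).

forall x forall y (x R^3 y -> exists w (y R^3 w & x R^3 w))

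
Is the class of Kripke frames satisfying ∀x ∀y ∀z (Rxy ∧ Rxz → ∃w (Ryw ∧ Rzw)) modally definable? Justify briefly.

Yes, by ◇□p → □◇p

Yes: it is convergence, defined by the .2 schema ◇□p → □◇p.
Suppose ◇□p→□◇p is valid. Take Rxy, Rxz and set V(p)={w : Ryw}. Then □p at y so ◇□p at x, so □◇p at x, so ◇p at z, giving w with Rzw and Ryw.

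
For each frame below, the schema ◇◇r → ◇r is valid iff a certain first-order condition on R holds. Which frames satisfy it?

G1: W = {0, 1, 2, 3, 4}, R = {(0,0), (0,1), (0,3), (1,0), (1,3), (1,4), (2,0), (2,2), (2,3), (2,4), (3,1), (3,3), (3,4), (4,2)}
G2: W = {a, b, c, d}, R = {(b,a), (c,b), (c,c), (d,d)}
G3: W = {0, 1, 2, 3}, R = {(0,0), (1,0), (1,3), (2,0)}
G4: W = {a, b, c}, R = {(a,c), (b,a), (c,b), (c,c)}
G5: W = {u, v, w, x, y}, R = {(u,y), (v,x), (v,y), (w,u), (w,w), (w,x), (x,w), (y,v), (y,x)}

G3

Frame correspondent (Sahlqvist): ∀x ∀y ∀z (Rxy ∧ Ryz → Rxz) — i.e. transitivity.
G1: fails — R10 and R01 but not R11.
G2: fails — Rcb and Rba but not Rca.
G3: ✓.
G4: fails — Rac and Rcb but not Rab.
G5: fails — Rxw and Rwu but not Rxu.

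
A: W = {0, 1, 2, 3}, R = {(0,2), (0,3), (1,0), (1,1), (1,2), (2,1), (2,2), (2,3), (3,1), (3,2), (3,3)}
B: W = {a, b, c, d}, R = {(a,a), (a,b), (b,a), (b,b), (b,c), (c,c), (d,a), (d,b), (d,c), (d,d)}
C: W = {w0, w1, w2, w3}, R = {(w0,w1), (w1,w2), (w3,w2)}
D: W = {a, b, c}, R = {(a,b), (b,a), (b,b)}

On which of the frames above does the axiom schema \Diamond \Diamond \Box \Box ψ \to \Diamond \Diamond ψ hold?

A, B, D

Frame correspondent (Sahlqvist): \forall x \forall y (x R^2 y \to \exists w (y R^2 w \wedge x R^2 w)) — i.e. a generalized confluence (Geach) condition.
A: ✓.
B: ✓.
C: fails — w0R²w2 but no w with w2R²w and w0R²w.
D: ✓.
Valid on: A, B, D.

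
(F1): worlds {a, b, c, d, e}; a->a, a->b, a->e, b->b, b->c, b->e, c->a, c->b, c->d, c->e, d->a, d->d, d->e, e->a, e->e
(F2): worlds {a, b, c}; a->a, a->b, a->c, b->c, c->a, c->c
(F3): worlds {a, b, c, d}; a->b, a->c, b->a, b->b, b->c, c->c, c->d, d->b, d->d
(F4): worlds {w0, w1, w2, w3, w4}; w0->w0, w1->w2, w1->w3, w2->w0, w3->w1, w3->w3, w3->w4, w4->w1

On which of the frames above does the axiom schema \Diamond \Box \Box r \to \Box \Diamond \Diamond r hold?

The schema corresponds to a generalized confluence (Geach) condition: \forall x \forall y \forall z ((xRy \wedge xRz) \to \exists w (y R^2 w \wedge z R^2 w)).
(F1): holds.
(F2): holds.
(F3): holds.
(F4): fails — w1Rw2, w1Rw3 but no w with w2R²w and w3R²w.

(F1), (F2), (F3)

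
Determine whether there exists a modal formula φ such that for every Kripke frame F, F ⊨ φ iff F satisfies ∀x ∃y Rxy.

Yes: it is seriality, defined by the D schema □p → ◇p.
Suppose □p→◇p is valid. At any x set V(p)=W. Then □p at x, so ◇p at x, so x has a successor.

Yes, by □p → ◇p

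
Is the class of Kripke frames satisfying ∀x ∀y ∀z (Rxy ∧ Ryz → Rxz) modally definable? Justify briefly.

Yes, by □q → □□q

This is a Sahlqvist condition; the 4 axiom □q → □□q defines it.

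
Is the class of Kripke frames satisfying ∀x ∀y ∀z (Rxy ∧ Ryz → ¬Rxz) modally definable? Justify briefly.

If a class were modally definable it would be closed under surjective bounded morphisms (Goldblatt–Thomason).
The 5-cycle (worlds a,b,c,d,e with a→b→c→d→e→a) is intransitive. Mapping every world to a single reflexive point • is a surjective bounded morphism; the reflexive point is not intransitive (R••∧R•• but R••).
So no modal formula (or set of formulas) defines exactly the intransitive frames.

No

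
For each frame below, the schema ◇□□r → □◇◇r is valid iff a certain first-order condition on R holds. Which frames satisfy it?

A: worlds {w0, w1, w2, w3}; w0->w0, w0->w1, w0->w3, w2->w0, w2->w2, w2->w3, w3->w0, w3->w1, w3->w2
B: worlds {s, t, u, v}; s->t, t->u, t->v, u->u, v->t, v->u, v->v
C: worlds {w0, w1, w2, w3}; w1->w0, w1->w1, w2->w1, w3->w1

The schema corresponds to a generalized confluence (Geach) condition: ∀x ∀y ∀z ((xRy ∧ xRz) → ∃w (yR²w ∧ zR²w)).
A: fails — w0Rw0, w0Rw1 but no w with w0R²w and w1R²w.
B: ✓.
C: fails — w1Rw0, w1Rw0 but no w with w0R²w and w0R²w.

B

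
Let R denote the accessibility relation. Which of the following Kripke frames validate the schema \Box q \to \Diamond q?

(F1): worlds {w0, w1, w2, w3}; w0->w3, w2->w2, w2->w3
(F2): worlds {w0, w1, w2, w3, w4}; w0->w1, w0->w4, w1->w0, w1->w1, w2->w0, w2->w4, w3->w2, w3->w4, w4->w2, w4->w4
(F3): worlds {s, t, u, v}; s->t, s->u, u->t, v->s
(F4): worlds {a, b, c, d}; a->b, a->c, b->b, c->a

(F2)

This is the axiom for seriality; its first-order frame correspondent is \forall x \exists y Rxy.
(F1): fails — world w1 has no successor.
(F2): condition met.
(F3): fails — world t has no successor.
(F4): fails — world d has no successor.
Valid on: (F2).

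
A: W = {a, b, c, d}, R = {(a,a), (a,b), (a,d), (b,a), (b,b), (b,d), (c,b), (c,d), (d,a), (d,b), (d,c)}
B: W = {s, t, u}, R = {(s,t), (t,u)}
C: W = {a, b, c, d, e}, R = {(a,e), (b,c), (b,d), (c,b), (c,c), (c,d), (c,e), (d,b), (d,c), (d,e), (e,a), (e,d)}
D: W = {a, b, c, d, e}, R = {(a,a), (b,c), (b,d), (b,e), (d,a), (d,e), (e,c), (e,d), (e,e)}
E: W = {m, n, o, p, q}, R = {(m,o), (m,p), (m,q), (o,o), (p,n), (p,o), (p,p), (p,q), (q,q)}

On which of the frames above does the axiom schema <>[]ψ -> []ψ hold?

none

This is the axiom for the Euclidean property; its first-order frame correspondent is forall x forall y forall z (Rxy & Rxz -> Ryz).
A: fails — Rad and Rad but not Rdd.
B: fails — Rst and Rst but not Rtt.
C: fails — Rae and Rae but not Ree.
D: fails — Rbc and Rbc but not Rcc.
E: fails — Rmo and Rmq but not Roq.
Valid on no frame.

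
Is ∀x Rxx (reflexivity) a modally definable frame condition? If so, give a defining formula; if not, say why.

Yes — defined by □p → p

The condition is reflexivity. A defining modal formula is □p → p.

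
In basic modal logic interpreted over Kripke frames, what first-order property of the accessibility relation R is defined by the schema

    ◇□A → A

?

This schema is equivalent to the B axiom A → □◇A.
Its frame correspondent is symmetry — ∀x ∀y (Rxy → Ryx).

symmetry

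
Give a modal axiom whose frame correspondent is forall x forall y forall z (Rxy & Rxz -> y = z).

The condition is partial functionality. The CD schema ◇p → □p defines it.
Suppose ◇p→□p is valid. Take Rxy, Rxz and set V(p)={y}. Then ◇p at x, so □p at x, so p at z, i.e. z=y.

◇p → □p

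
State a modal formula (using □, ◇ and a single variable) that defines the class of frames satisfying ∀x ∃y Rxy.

The condition is seriality. The D schema □r → ◇r defines it.

□r → ◇r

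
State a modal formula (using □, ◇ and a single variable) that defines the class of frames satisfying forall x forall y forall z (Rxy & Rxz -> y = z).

◇p → □p

This is partial functionality; the standard corresponding axiom is CD: ◇p → □p.
Suppose ◇p→□p is valid. Take Rxy, Rxz and set V(p)={y}. Then ◇p at x, so □p at x, so p at z, i.e. z=y.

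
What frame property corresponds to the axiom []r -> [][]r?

Transitivity

Suppose □r→□□r is valid. Take Rxy, Ryz and set V(r)={w : Rxw}. Then □r at x, so □□r at x, so □r at y, so r at z, i.e. Rxz.
The converse is a direct semantic check.
So the correspondent is transitivity.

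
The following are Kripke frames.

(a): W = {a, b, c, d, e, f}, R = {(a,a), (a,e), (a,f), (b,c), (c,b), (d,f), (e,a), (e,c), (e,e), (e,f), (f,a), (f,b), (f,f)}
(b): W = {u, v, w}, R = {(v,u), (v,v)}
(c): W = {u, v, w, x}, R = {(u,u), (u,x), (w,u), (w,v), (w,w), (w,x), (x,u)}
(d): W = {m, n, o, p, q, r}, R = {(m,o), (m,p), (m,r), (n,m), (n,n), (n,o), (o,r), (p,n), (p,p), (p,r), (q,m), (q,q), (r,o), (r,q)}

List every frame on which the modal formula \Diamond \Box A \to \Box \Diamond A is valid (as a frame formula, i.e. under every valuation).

The schema corresponds to convergence: \forall x \forall y \forall z (Rxy \wedge Rxz \to \exists w (Ryw \wedge Rzw)).
(a): fails — Ree and Rec but e and c have no common successor.
(b): fails — Rvu and Rvu but u and u have no common successor.
(c): fails — Rww and Rwv but w and v have no common successor.
(d): fails — Rmr and Rmo but r and o have no common successor.
Valid on no frame.

none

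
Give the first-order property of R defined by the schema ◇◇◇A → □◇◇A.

∀x ∀y ∀z ((xR³y ∧ xRz) → ∃w (y = w ∧ zR²w))

This is a Sahlqvist (Geach-type) schema ◇^3□^0A → □^1◇^2A.
First-order correspondent: ∀x ∀y ∀z ((xR³y ∧ xRz) → ∃w (y = w ∧ zR²w)).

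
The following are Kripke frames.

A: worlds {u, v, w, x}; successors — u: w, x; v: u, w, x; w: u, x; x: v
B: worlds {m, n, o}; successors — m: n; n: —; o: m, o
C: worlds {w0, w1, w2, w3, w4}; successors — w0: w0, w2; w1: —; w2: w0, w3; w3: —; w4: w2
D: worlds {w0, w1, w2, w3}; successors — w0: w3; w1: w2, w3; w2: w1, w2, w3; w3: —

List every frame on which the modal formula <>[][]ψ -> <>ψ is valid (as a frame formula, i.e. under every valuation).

A

This is the axiom for a generalized confluence (Geach) condition; its first-order frame correspondent is forall x forall y (xRy -> exists w (y R^2 w & xRw)).
A: satisfies the condition.
B: fails — mRn but no w with nR²w and mRw.
C: fails — w2Rw3 but no w with w3R²w and w2Rw.
D: fails — w0Rw3 but no w with w3R²w and w0Rw.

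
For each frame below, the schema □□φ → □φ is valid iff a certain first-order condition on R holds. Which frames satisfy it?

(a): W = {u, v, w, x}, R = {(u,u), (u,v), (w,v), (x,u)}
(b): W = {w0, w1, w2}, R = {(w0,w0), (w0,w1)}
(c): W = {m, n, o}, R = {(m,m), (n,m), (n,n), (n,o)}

The schema corresponds to density: ∀x ∀y (Rxy → ∃z (Rxz ∧ Rzy)).
(a): fails — Rwv but no z with Rwz and Rzv.
(b): holds.
(c): holds.
Valid on: (b), (c).

(b), (c)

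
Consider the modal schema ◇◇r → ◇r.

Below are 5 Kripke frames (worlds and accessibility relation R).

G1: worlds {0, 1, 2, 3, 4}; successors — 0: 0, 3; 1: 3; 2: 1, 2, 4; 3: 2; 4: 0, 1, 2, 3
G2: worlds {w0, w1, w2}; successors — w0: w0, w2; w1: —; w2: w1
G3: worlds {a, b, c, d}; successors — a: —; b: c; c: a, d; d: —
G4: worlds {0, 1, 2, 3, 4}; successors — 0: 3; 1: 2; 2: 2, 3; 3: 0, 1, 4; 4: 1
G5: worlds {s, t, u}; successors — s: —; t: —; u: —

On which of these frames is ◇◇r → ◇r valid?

G5

This is the axiom for transitivity; its first-order frame correspondent is ∀x ∀y ∀z (Rxy ∧ Ryz → Rxz).
G1: fails — R32 and R21 but not R31.
G2: fails — Rw0w2 and Rw2w1 but not Rw0w1.
G3: fails — Rbc and Rca but not Rba.
G4: fails — R31 and R12 but not R32.
G5: satisfies the condition.
Valid on: G5.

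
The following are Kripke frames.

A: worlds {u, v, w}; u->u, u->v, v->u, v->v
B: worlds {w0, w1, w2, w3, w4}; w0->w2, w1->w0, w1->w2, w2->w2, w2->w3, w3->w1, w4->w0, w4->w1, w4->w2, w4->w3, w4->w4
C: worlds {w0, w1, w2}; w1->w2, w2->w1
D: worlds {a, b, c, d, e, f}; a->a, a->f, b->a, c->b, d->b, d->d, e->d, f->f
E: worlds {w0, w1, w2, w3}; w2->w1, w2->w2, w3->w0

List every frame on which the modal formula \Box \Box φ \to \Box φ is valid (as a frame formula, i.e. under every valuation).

A

The schema corresponds to density: \forall x \forall y (Rxy \to \exists z (Rxz \wedge Rzy)).
A: satisfies the condition.
B: fails — Rw1w0 but no z with Rw1z and Rzw0.
C: fails — Rw1w2 but no z with Rw1z and Rzw2.
D: fails — Rcb but no z with Rcz and Rzb.
E: fails — Rw3w0 but no z with Rw3z and Rzw0.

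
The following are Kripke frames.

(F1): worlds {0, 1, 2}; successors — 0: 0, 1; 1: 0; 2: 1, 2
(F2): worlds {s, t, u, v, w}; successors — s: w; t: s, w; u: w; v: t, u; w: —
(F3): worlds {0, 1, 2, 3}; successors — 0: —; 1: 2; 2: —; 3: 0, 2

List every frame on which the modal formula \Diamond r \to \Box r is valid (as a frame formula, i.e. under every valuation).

none

This is the axiom for partial functionality; its first-order frame correspondent is \forall x \forall y \forall z (Rxy \wedge Rxz \to y = z).
(F1): fails — 0 sees both 0 and 1.
(F2): fails — t sees both s and w.
(F3): fails — 3 sees both 0 and 2.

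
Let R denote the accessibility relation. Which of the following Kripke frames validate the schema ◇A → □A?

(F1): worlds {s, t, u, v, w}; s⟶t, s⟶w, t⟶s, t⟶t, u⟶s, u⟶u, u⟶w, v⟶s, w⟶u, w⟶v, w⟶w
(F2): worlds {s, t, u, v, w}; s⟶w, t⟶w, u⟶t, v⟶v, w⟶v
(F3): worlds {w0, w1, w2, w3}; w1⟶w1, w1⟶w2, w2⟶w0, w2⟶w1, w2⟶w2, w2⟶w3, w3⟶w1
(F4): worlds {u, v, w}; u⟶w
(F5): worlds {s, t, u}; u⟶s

This is the axiom for partial functionality; its first-order frame correspondent is ∀x ∀y ∀z (Rxy ∧ Rxz → y = z).
(F1): fails — s sees both t and w.
(F2): satisfies the condition.
(F3): fails — w1 sees both w1 and w2.
(F4): satisfies the condition.
(F5): satisfies the condition.

(F2), (F4), (F5)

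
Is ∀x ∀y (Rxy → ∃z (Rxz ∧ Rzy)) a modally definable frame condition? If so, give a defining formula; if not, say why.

Yes: it is density, defined by the C4 schema □□q → □q.
Suppose □□q→□q is valid. Take Rxy and set V(q)={w : xR²w}. Then □□q at x, so □q at x, so q at y, i.e. ∃z(Rxz∧Rzy).

Yes — defined by □□q → □q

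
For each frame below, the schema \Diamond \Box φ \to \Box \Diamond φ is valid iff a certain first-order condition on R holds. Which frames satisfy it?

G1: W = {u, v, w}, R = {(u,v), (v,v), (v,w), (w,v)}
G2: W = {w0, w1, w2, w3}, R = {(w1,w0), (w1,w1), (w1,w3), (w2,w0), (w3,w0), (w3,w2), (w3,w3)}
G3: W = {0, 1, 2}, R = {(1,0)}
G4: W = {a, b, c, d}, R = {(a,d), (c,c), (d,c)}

G1, G4

This is the axiom for convergence; its first-order frame correspondent is \forall x \forall y \forall z (Rxy \wedge Rxz \to \exists w (Ryw \wedge Rzw)).
G1: satisfies the condition.
G2: fails — Rw1w1 and Rw1w0 but w1 and w0 have no common successor.
G3: fails — R10 and R10 but 0 and 0 have no common successor.
G4: satisfies the condition.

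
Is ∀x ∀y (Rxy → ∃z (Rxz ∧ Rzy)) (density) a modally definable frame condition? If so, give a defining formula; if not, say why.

Yes: it is density, defined by the C4 schema □□q → □q.
Suppose □□q→□q is valid. Take Rxy and set V(q)={w : xR²w}. Then □□q at x, so □q at x, so q at y, i.e. ∃z(Rxz∧Rzy).

Definable; □□q → □q defines it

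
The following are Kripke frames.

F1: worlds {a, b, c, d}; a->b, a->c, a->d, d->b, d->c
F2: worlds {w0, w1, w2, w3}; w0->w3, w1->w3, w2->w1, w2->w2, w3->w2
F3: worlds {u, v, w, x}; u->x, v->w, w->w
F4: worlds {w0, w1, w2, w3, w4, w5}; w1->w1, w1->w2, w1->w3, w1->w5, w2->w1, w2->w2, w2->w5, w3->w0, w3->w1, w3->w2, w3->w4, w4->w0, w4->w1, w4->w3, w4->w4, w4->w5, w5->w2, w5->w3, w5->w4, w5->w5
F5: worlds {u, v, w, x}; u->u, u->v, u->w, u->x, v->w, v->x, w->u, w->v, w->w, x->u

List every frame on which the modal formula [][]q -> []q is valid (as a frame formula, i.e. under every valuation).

F4

The schema corresponds to density: forall x forall y (Rxy -> exists z (Rxz & Rzy)).
F1: fails — Rdc but no z with Rdz and Rzc.
F2: fails — Rw1w3 but no z with Rw1z and Rzw3.
F3: fails — Rux but no z with Ruz and Rzx.
F4: satisfies the condition.
F5: fails — Rvx but no z with Rvz and Rzx.
Valid on: F4.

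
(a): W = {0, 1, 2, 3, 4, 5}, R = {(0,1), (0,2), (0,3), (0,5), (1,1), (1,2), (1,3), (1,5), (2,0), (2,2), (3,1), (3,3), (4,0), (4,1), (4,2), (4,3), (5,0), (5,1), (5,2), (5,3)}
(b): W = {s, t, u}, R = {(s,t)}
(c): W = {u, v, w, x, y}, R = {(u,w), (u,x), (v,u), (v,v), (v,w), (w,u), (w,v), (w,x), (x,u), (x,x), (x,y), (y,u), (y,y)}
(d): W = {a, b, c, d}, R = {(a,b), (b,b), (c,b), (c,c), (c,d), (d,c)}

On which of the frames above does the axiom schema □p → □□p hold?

Frame correspondent (Sahlqvist): ∀x ∀y ∀z (Rxy ∧ Ryz → Rxz) — i.e. transitivity.
(a): fails — R12 and R20 but not R10.
(b): holds.
(c): fails — Ruw and Rwu but not Ruu.
(d): fails — Rdc and Rcd but not Rdd.
Valid on: (b).

(b)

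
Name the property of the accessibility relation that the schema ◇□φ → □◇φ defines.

Suppose ◇□φ→□◇φ is valid. Take Rxy, Rxz and set V(φ)={w : Ryw}. Then □φ at y so ◇□φ at x, so □◇φ at x, so ◇φ at z, giving w with Rzw and Ryw.
Conversely, on a frame with convergence the schema holds at every world under every valuation.
So the correspondent is convergence.

convergence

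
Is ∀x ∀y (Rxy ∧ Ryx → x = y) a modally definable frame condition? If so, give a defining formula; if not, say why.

If a class were modally definable it would be closed under surjective bounded morphisms (Goldblatt–Thomason).
The 4-cycle (worlds w0,w1,w2,w3 with w0→w1→w2→w3→w0) is antisymmetric. Sending even-indexed worlds to • and odd-indexed worlds to ∘ is a surjective bounded morphism onto the two-world frame with •↔∘, which is not antisymmetric.
So no modal formula (or set of formulas) defines exactly the antisymmetric frames.

Not modally definable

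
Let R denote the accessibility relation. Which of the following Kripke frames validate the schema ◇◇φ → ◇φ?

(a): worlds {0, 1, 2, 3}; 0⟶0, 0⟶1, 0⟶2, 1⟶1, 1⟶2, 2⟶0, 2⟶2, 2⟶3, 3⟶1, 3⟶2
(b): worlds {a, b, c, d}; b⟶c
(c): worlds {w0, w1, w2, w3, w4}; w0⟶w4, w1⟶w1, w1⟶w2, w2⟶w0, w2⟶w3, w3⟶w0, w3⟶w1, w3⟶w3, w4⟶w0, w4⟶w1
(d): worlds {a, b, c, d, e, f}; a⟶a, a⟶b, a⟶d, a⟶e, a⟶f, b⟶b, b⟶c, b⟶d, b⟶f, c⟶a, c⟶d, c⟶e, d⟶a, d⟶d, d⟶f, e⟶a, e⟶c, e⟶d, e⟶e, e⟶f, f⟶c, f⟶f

The schema corresponds to transitivity: ∀x ∀y ∀z (Rxy ∧ Ryz → Rxz).
(a): fails — R32 and R23 but not R33.
(b): ✓.
(c): fails — Rw1w2 and Rw2w0 but not Rw1w0.
(d): fails — Rcd and Rdf but not Rcf.
Valid on: (b).

(b)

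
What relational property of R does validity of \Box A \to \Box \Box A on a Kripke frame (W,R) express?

Suppose □A→□□A is valid. Take Rxy, Ryz and set V(A)={w : Rxw}. Then □A at x, so □□A at x, so □A at y, so A at z, i.e. Rxz.
Conversely, on a frame with transitivity the schema holds at every world under every valuation.
Frame condition: \forall x \forall y \forall z (Rxy \wedge Ryz \to Rxz).

Transitivity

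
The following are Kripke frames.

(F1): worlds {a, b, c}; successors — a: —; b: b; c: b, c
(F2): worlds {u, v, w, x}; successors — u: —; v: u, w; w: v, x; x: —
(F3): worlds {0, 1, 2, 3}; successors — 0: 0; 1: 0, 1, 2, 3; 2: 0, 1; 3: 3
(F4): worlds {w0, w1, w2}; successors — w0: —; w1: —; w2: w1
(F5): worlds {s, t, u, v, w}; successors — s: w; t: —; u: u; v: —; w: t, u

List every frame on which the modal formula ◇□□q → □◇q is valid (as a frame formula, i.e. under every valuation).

(F1)

The schema corresponds to a generalized confluence (Geach) condition: ∀x ∀y ∀z ((xRy ∧ xRz) → ∃w (yR²w ∧ zRw)).
(F1): holds.
(F2): fails — vRu, vRu but no t with uR²t and uRt.
(F3): fails — 1R0, 1R3 but no w with 0R²w and 3Rw.
(F4): fails — w2Rw1, w2Rw1 but no w with w1R²w and w1Rw.
(F5): fails — wRt, wRt but no w* with tR²w* and tRw*.
Valid on: (F1).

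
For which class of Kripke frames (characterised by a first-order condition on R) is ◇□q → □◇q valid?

Suppose ◇□q→□◇q is valid. Take Rxy, Rxz and set V(q)={w : Ryw}. Then □q at y so ◇□q at x, so □◇q at x, so ◇q at z, giving w with Rzw and Ryw.
Conversely, on a frame with convergence the schema holds at every world under every valuation.
So the correspondent is convergence.

convergence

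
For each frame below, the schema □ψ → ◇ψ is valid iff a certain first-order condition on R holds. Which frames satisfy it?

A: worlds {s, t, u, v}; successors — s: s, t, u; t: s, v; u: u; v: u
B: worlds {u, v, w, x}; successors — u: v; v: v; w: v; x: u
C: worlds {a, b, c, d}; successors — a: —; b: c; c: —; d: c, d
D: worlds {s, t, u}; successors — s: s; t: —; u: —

The schema corresponds to seriality: ∀x ∃y Rxy.
A: condition met.
B: condition met.
C: fails — world a has no successor.
D: fails — world t has no successor.

A, B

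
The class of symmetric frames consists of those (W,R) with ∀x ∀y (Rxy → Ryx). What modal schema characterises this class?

This is symmetry; the standard corresponding axiom is B: r → □◇r.
Suppose r→□◇r is valid. Take Rxy and set V(r)={x}. Then r at x, so □◇r at x, so ◇r at y, so some z with Ryz has r; z=x, i.e. Ryx.

r → □◇r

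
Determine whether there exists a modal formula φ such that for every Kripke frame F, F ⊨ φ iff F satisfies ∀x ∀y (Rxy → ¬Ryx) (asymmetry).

Not modally definable

Modal frame validity is preserved under surjective bounded morphisms.
The 5-cycle (worlds 0,1,2,3,4 with 0→1→2→3→4→0) is asymmetric. Mapping every world to a single reflexive point • is a surjective bounded morphism, and the reflexive point is not asymmetric (R•• but asymmetry requires ¬R••).
So the class is not modally definable.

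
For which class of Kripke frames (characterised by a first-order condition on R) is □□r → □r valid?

density

This schema is the C4 axiom.
Its frame correspondent is density — ∀x ∀y (Rxy → ∃z (Rxz ∧ Rzy)).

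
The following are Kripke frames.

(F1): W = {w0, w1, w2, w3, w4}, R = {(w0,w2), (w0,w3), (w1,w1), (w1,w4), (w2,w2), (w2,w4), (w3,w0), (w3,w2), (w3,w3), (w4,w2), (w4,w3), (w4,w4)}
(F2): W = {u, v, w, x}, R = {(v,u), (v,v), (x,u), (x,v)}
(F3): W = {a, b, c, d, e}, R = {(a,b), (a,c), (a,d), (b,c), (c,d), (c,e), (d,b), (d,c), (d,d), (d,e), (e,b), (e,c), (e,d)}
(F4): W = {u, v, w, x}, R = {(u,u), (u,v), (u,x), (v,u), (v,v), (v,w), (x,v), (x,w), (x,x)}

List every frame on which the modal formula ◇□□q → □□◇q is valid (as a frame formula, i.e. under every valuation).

The schema corresponds to a generalized confluence (Geach) condition: ∀x ∀y ∀z ((xRy ∧ xR²z) → ∃w (yR²w ∧ zRw)).
(F1): satisfies the condition.
(F2): fails — vRu, vR²u but no t with uR²t and uRt.
(F3): fails — aRb, aR²b but no w with bR²w and bRw.
(F4): fails — uRu, uR²w but no t with uR²t and wRt.
Valid on: (F1).

(F1)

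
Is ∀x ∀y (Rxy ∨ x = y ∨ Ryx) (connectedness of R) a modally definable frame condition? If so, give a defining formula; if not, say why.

No

If a class were modally definable it would be closed under disjoint unions (Goldblatt–Thomason).
Take 4 disjoint single-world reflexive frames: each is trivially connected, but their disjoint union has 4 worlds with no edge between distinct components, so it is not connected.
Hence connectedness of R is not modally definable.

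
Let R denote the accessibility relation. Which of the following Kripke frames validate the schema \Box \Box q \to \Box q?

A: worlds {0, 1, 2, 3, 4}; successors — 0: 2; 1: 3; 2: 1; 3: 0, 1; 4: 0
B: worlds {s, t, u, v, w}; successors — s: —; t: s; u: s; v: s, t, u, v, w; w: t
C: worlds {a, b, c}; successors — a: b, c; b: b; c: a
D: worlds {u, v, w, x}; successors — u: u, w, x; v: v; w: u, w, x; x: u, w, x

D

The schema corresponds to density: \forall x \forall y (Rxy \to \exists z (Rxz \wedge Rzy)).
A: fails — R31 but no z with R3z and Rz1.
B: fails — Rwt but no z with Rwz and Rzt.
C: fails — Rac but no z with Raz and Rzc.
D: satisfies the condition.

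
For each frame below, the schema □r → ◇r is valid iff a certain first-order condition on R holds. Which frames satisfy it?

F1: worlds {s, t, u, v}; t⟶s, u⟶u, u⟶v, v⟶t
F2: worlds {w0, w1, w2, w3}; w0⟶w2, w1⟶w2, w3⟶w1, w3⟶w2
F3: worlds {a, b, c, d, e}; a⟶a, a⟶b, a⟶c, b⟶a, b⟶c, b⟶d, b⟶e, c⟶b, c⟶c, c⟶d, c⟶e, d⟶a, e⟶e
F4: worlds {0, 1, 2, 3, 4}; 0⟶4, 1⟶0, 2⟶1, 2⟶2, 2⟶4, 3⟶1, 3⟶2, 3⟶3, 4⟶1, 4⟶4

This is the axiom for seriality; its first-order frame correspondent is ∀x ∃y Rxy.
F1: fails — world s has no successor.
F2: fails — world w2 has no successor.
F3: ✓.
F4: ✓.
Valid on: F3, F4.

F3, F4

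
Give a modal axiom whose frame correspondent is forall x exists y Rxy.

□q → ◇q

The condition is seriality. The D schema □q → ◇q defines it.
Suppose □q→◇q is valid. At any x set V(q)=W. Then □q at x, so ◇q at x, so x has a successor.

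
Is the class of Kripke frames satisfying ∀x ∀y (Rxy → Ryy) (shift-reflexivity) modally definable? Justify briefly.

Definable; □(□q → q) defines it

This is a Sahlqvist condition; the T□ axiom □(□q → q) defines it.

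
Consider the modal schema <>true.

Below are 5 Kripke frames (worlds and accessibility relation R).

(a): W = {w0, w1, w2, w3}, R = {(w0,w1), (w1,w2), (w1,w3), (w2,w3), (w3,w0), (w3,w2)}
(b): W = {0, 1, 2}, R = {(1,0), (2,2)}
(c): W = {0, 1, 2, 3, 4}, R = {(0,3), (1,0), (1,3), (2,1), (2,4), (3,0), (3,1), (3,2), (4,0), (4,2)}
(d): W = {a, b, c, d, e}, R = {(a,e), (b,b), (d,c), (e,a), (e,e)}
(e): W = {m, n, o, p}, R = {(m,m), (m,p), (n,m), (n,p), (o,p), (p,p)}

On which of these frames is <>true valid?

Frame correspondent (Sahlqvist): forall x exists y Rxy — i.e. seriality.
(a): holds.
(b): fails — world 0 has no successor.
(c): holds.
(d): fails — world c has no successor.
(e): holds.
Valid on: (a), (c), (e).

(a), (c), (e)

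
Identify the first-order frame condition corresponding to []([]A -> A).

This schema is the T□ axiom.
Its frame correspondent is shift-reflexivity — forall x forall y (Rxy -> Ryy).

shift-reflexivity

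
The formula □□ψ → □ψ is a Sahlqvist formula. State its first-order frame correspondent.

Suppose □□ψ→□ψ is valid. Take Rxy and set V(ψ)={w : xR²w}. Then □□ψ at x, so □ψ at x, so ψ at y, i.e. ∃z(Rxz∧Rzy).
Conversely, on a frame with density the schema holds at every world under every valuation.
Frame condition: ∀x ∀y (Rxy → ∃z (Rxz ∧ Rzy)).

Density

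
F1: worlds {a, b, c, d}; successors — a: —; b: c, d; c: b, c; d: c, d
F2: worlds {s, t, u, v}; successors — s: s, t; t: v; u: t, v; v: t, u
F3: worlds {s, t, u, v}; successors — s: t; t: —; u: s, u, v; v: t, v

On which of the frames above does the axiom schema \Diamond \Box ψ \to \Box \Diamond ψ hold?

Frame correspondent (Sahlqvist): \forall x \forall y \forall z (Rxy \wedge Rxz \to \exists w (Ryw \wedge Rzw)) — i.e. convergence.
F1: satisfies the condition.
F2: fails — Rss and Rst but s and t have no common successor.
F3: fails — Rst and Rst but t and t have no common successor.
Valid on: F1.

F1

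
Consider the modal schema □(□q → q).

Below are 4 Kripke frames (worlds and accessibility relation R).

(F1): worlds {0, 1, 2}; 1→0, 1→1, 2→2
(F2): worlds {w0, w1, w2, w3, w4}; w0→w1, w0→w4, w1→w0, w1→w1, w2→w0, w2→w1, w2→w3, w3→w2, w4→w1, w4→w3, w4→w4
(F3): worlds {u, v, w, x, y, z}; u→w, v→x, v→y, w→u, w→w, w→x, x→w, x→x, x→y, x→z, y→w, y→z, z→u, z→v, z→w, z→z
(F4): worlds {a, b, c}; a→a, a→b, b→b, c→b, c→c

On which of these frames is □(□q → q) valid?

This is the axiom for shift-reflexivity; its first-order frame correspondent is ∀x ∀y (Rxy → Ryy).
(F1): fails — R10 but not R00.
(F2): fails — Rw1w0 but not Rw0w0.
(F3): fails — Rwu but not Ruu.
(F4): holds.
Valid on: (F4).

(F4)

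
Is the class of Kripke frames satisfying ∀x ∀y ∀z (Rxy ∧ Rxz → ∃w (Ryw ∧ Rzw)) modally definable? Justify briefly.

Yes: it is convergence, defined by the .2 schema ◇□q → □◇q.

Yes, by ◇□q → □◇q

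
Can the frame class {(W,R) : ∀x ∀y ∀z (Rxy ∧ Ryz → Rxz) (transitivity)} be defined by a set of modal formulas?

Yes: it is transitivity, defined by the 4 schema □p → □□p.

Yes, by □p → □□p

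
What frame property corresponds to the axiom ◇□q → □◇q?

convergence: ∀x ∀y ∀z (Rxy ∧ Rxz → ∃w (Ryw ∧ Rzw))

Suppose ◇□q→□◇q is valid. Take Rxy, Rxz and set V(q)={w : Ryw}. Then □q at y so ◇□q at x, so □◇q at x, so ◇q at z, giving w with Rzw and Ryw.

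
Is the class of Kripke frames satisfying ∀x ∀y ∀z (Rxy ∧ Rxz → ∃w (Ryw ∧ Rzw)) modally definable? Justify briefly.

The condition is convergence. A defining modal formula is ◇□q → □◇q.

Definable; ◇□q → □◇q defines it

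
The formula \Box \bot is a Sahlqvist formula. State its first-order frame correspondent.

This schema is the Ver axiom.
It corresponds to emptiness of R: \forall x \forall y \neg Rxy.

Emptiness of R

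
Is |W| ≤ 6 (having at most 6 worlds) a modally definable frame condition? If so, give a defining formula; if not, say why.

No — not modally definable

Any modally definable frame class is closed under disjoint unions.
Any modal formula valid on each of 7 disjoint one-world frames is valid on their disjoint union (validity is preserved under disjoint unions). Each one-world frame has |W|=1≤6, but the union has |W|=7.
So the class is not modally definable.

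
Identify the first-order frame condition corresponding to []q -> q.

reflexivity: forall x Rxx

Suppose □q→q is valid. At any x set V(q)={w : Rxw}. Then □q holds at x, so q holds at x, i.e. Rxx.
Conversely, on a frame with reflexivity the schema holds at every world under every valuation.
So the correspondent is reflexivity.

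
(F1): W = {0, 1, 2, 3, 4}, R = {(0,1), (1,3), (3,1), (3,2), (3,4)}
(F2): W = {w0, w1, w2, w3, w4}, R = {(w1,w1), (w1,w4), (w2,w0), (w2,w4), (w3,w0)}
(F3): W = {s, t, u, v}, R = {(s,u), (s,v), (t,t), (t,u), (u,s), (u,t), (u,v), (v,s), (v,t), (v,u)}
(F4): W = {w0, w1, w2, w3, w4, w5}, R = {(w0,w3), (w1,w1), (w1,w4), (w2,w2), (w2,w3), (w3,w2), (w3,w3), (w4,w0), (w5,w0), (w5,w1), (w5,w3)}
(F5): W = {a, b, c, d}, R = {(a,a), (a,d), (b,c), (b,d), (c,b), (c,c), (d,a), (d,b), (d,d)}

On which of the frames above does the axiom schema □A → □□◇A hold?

(F3), (F5)

The schema corresponds to a generalized confluence (Geach) condition: ∀x ∀z (xR²z → ∃w (xRw ∧ zRw)).
(F1): fails — 1R²2 but no w with 1Rw and 2Rw.
(F2): fails — w1R²w4 but no w with w1Rw and w4Rw.
(F3): ✓.
(F4): fails — w1R²w0 but no w with w1Rw and w0Rw.
(F5): ✓.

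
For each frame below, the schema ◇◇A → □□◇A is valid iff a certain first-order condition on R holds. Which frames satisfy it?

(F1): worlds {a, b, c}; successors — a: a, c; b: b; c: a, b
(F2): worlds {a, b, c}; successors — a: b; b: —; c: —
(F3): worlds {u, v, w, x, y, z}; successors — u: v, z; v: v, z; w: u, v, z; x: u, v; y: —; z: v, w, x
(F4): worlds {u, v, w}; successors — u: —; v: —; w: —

(F2), (F4)

This is the axiom for a generalized confluence (Geach) condition; its first-order frame correspondent is ∀x ∀y ∀z ((xR²y ∧ xR²z) → ∃w (y = w ∧ zRw)).
(F1): fails — aR²a, aR²b but no w with a=w and bRw.
(F2): ✓.
(F3): fails — uR²w, uR²v but no t with w=t and vRt.
(F4): ✓.
Valid on: (F2), (F4).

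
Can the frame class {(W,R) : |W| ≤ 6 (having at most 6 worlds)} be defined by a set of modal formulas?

If a class were modally definable it would be closed under disjoint unions (Goldblatt–Thomason).
Any modal formula valid on each of 7 disjoint one-world frames is valid on their disjoint union (validity is preserved under disjoint unions). Each one-world frame has |W|=1≤6, but the union has |W|=7.
So no modal formula (or set of formulas) defines exactly the |W|≤6 frames.

No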